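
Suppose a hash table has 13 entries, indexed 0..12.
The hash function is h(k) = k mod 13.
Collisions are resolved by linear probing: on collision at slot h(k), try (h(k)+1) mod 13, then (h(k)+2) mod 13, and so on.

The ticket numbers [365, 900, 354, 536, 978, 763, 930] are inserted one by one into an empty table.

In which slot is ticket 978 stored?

365 hashes to 1; slot 1 is free => place at 1.
900 hashes to 3; slot 3 is free => place at 3.
354 hashes to 3; 3 taken => place at 4.
536 hashes to 3; 3,4 taken => place at 5.
978 hashes to 3; 3,4,5 taken => place at 6.
763 hashes to 9; slot 9 is free => place at 9.
930 hashes to 7; slot 7 is free => place at 7.
Table: [_, 365, _, 900, 354, 536, 978, 930, _, 763, _, _, _]

6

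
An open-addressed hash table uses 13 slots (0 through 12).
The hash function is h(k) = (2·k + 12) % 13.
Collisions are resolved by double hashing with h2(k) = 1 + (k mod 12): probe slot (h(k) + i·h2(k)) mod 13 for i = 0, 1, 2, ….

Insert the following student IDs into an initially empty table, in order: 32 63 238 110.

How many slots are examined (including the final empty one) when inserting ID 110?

32 hashes to 11; slot 11 is free -> place at 11.
63 hashes to 8; slot 8 is free -> place at 8.
238 hashes to 7; slot 7 is free -> place at 7.
110 hashes to 11, h2=3; 11 taken -> place at 1.
Table: [-, 110, -, -, -, -, -, 238, 63, -, -, 32, -]

2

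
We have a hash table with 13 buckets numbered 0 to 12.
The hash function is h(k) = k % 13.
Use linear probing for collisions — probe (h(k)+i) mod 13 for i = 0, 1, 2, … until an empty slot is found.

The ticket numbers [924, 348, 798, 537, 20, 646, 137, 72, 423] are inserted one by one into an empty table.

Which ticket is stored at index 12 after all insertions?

423

924 hashes to 1; slot 1 is free => place at 1.
348 hashes to 10; slot 10 is free => place at 10.
798 hashes to 5; slot 5 is free => place at 5.
537 hashes to 4; slot 4 is free => place at 4.
20 hashes to 7; slot 7 is free => place at 7.
646 hashes to 9; slot 9 is free => place at 9.
137 hashes to 7; 7 taken => place at 8.
72 hashes to 7; 7,8,9,10 taken => place at 11.
423 hashes to 7; 7,8,9,10,11 taken => place at 12.
Table: [., 924, ., ., 537, 798, ., 20, 137, 646, 348, 72, 423]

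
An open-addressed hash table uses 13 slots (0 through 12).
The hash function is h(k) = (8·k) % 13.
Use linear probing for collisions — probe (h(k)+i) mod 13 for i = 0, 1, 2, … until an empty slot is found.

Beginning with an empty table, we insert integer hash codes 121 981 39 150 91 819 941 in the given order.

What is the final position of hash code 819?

121: h=6 -> slot 6
981: h=9 -> slot 9
39: h=0 -> slot 0
150: h=4 -> slot 4
91: h=0, probe 0,1 -> slot 1
819: h=0, probe 0,1,2 -> slot 2
941: h=1, probe 1,2,3 -> slot 3
Table: [39, 91, 819, 941, 150, -, 121, -, -, 981, -, -, -]

2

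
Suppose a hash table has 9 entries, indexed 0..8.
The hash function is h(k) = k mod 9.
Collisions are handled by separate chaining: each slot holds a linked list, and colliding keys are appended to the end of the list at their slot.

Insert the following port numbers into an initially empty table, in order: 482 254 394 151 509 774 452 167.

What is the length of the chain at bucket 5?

3

482 → bucket 5
254 → bucket 2
394 → bucket 7
151 → bucket 7 (collision)
509 → bucket 5 (collision)
774 → bucket 0
452 → bucket 2 (collision)
167 → bucket 5 (collision)
Final buckets:
0: 774
1: _
2: 254 -> 452
3: _
4: _
5: 482 -> 509 -> 167
6: _
7: 394 -> 151
8: _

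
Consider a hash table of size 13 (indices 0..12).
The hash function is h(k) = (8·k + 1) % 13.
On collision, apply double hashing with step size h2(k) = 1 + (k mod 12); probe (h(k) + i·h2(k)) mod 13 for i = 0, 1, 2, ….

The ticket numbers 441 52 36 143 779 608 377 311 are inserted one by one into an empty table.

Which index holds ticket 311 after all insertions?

441 hashes to 6; slot 6 is free => place at 6.
52 hashes to 1; slot 1 is free => place at 1.
36 hashes to 3; slot 3 is free => place at 3.
143 hashes to 1, h2=12; 1 taken => place at 0.
779 hashes to 6, h2=12; 6 taken => place at 5.
608 hashes to 3, h2=9; 3 taken => place at 12.
377 hashes to 1, h2=6; 1 taken => place at 7.
311 hashes to 6, h2=12; 6,5 taken => place at 4.
Table: [143, 52, _, 36, 311, 779, 441, 377, _, _, _, _, 608]

4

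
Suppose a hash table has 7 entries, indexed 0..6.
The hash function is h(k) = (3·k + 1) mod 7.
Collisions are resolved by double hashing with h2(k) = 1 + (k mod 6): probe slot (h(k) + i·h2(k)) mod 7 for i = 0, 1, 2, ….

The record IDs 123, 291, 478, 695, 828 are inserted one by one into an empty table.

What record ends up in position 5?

695

123 hashes to 6; slot 6 is free => place at 6.
291 hashes to 6, h2=4; 6 taken => place at 3.
478 hashes to 0; slot 0 is free => place at 0.
695 hashes to 0, h2=6; 0,6 taken => place at 5.
828 hashes to 0, h2=1; 0 taken => place at 1.
Table: [478, 828, —, 291, —, 695, 123]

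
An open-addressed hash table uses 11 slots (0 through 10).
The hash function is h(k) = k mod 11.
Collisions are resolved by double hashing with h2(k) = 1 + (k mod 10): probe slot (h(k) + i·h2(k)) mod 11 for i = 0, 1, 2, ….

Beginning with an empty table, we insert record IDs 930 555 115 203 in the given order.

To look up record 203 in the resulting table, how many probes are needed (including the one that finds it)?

2

930 hashes to 6; slot 6 is free -> place at 6.
555 hashes to 5; slot 5 is free -> place at 5.
115 hashes to 5, h2=6; 5 taken -> place at 0.
203 hashes to 5, h2=4; 5 taken -> place at 9.
Table: [115, -, -, -, -, 555, 930, -, -, 203, -]
Lookup 203: h=5, h2=4, probe 5,9 → found at 9.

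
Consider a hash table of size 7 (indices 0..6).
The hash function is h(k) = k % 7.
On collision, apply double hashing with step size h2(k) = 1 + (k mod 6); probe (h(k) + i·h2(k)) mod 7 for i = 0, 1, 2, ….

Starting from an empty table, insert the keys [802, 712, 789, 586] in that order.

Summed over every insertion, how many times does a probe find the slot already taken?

802: h=4 -> slot 4
712: h=5 -> slot 5
789: h=5, h2=4, probe 5,2 -> slot 2
586: h=5, h2=5, probe 5,3 -> slot 3
Table: [-, -, 789, 586, 802, 712, -]

2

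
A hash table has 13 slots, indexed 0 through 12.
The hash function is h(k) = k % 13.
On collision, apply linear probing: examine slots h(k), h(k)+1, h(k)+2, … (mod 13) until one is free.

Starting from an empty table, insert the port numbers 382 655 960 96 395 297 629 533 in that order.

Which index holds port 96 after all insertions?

7

382: h=5 → slot 5
655: h=5, probe 5,6 → slot 6
960: h=11 → slot 11
96: h=5, probe 5,6,7 → slot 7
395: h=5, probe 5,6,7,8 → slot 8
297: h=11, probe 11,12 → slot 12
629: h=5, probe 5,6,7,8,9 → slot 9
533: h=0 → slot 0
Table: [533, ., ., ., ., 382, 655, 96, 395, 629, ., 960, 297]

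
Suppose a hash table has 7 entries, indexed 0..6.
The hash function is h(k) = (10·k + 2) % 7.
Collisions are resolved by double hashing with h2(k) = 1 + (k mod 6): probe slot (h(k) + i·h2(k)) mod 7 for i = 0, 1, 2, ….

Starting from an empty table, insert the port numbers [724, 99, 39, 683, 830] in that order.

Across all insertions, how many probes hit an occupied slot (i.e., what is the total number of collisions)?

2

724: h=4 -> slot 4
99: h=5 -> slot 5
39: h=0 -> slot 0
683: h=0, h2=6, probe 0,6 -> slot 6
830: h=0, h2=3, probe 0,3 -> slot 3
Table: [39, -, -, 830, 724, 99, 683]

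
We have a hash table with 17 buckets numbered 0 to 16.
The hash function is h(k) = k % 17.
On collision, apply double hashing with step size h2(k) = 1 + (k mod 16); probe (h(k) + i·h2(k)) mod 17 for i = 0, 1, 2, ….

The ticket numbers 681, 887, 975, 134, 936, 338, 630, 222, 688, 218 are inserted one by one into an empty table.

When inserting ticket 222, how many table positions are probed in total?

Insert 681: h=1, slot 1 empty => index 1.
Insert 887: h=3, slot 3 empty => index 3.
Insert 975: h=6, slot 6 empty => index 6.
Insert 134: h=15, slot 15 empty => index 15.
Insert 936: h=1, h2=9, slot 1 occupied => index 10.
Insert 338: h=15, h2=3, slots 15,1 occupied => index 4.
Insert 630: h=1, h2=7, slot 1 occupied => index 8.
Insert 222: h=1, h2=15, slot 1 occupied => index 16.
Insert 688: h=8, h2=1, slot 8 occupied => index 9.
Insert 218: h=14, slot 14 empty => index 14.
Table: [., 681, ., 887, 338, ., 975, ., 630, 688, 936, ., ., ., 218, 134, 222]

2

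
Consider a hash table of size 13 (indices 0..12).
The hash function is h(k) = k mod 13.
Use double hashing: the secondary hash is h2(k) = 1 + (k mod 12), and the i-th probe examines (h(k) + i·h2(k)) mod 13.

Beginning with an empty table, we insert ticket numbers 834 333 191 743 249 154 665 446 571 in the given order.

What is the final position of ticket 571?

Insert 834: h=2, slot 2 empty → index 2.
Insert 333: h=8, slot 8 empty → index 8.
Insert 191: h=9, slot 9 empty → index 9.
Insert 743: h=2, h2=12, slot 2 occupied → index 1.
Insert 249: h=2, h2=10, slot 2 occupied → index 12.
Insert 154: h=11, slot 11 empty → index 11.
Insert 665: h=2, h2=6, slots 2,8,1 occupied → index 7.
Insert 446: h=4, slot 4 empty → index 4.
Insert 571: h=12, h2=8, slots 12,7,2 occupied → index 10.
Table: [-, 743, 834, -, 446, -, -, 665, 333, 191, 571, 154, 249]

10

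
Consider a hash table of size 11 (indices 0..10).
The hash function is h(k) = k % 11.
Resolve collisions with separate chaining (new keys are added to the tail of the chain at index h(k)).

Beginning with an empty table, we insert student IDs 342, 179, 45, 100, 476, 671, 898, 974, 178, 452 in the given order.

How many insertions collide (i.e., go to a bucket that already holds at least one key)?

4

342 → bucket 1
179 → bucket 3
45 → bucket 1 (collision)
100 → bucket 1 (collision)
476 → bucket 3 (collision)
671 → bucket 0
898 → bucket 7
974 → bucket 6
178 → bucket 2
452 → bucket 1 (collision)
Final buckets:
0: 671
1: 342 -> 45 -> 100 -> 452
2: 178
3: 179 -> 476
4: .
5: .
6: 974
7: 898
8: .
9: .
10: .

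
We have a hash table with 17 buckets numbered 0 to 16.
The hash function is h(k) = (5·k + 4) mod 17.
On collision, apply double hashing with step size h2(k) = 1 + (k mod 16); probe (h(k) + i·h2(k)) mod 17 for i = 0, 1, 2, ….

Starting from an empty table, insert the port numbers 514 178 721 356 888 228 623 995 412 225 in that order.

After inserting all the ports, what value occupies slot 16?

356

Insert 514: h=7, slot 7 empty → index 7.
Insert 178: h=10, slot 10 empty → index 10.
Insert 721: h=5, slot 5 empty → index 5.
Insert 356: h=16, slot 16 empty → index 16.
Insert 888: h=7, h2=9, slots 7,16 occupied → index 8.
Insert 228: h=5, h2=5, slots 5,10 occupied → index 15.
Insert 623: h=8, h2=16, slots 8,7 occupied → index 6.
Insert 995: h=15, h2=4, slot 15 occupied → index 2.
Insert 412: h=7, h2=13, slot 7 occupied → index 3.
Insert 225: h=7, h2=2, slot 7 occupied → index 9.
Table: [., ., 995, 412, ., 721, 623, 514, 888, 225, 178, ., ., ., ., 228, 356]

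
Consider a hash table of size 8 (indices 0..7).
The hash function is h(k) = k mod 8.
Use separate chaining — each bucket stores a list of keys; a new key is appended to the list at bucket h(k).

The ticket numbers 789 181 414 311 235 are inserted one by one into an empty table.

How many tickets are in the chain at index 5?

Insert 789: h=5, bucket 5 empty -> new chain.
Insert 181: h=5, bucket 5 nonempty -> append to chain.
Insert 414: h=6, bucket 6 empty -> new chain.
Insert 311: h=7, bucket 7 empty -> new chain.
Insert 235: h=3, bucket 3 empty -> new chain.
Final buckets:
0: ∅
1: ∅
2: ∅
3: 235
4: ∅
5: 789 -> 181
6: 414
7: 311

2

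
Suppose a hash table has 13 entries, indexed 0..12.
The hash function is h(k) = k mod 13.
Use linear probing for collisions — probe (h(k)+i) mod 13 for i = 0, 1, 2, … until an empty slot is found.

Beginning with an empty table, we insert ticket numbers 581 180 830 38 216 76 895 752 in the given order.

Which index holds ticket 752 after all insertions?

3

Insert 581: h=9, slot 9 empty => index 9.
Insert 180: h=11, slot 11 empty => index 11.
Insert 830: h=11, slot 11 occupied => index 12.
Insert 38: h=12, slot 12 occupied => index 0.
Insert 216: h=8, slot 8 empty => index 8.
Insert 76: h=11, slots 11,12,0 occupied => index 1.
Insert 895: h=11, slots 11,12,0,1 occupied => index 2.
Insert 752: h=11, slots 11,12,0,1,2 occupied => index 3.
Table: [38, 76, 895, 752, —, —, —, —, 216, 581, —, 180, 830]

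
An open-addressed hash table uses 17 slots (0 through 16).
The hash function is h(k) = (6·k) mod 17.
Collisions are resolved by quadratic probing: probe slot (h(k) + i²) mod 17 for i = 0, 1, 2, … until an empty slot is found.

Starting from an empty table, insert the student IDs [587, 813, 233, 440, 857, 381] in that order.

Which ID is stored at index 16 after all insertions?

813

Insert 587: h=3, slot 3 empty → index 3.
Insert 813: h=16, slot 16 empty → index 16.
Insert 233: h=4, slot 4 empty → index 4.
Insert 440: h=5, slot 5 empty → index 5.
Insert 857: h=8, slot 8 empty → index 8.
Insert 381: h=8, slot 8 occupied → index 9.
Table: [∅, ∅, ∅, 587, 233, 440, ∅, ∅, 857, 381, ∅, ∅, ∅, ∅, ∅, ∅, 813]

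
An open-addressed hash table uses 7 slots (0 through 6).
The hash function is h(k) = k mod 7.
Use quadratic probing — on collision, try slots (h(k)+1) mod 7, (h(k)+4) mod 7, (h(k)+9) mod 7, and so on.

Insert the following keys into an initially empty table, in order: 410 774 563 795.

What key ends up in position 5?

410 hashes to 4; slot 4 is free -> place at 4.
774 hashes to 4; 4 taken -> place at 5.
563 hashes to 3; slot 3 is free -> place at 3.
795 hashes to 4; 4,5 taken -> place at 1.
Table: [—, 795, —, 563, 410, 774, —]

774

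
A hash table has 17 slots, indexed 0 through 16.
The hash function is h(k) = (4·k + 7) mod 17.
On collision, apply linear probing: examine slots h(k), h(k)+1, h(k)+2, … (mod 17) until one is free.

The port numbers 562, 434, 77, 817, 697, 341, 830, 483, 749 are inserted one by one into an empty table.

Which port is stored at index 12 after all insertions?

Insert 562: h=11, slot 11 empty => index 11.
Insert 434: h=9, slot 9 empty => index 9.
Insert 77: h=9, slot 9 occupied => index 10.
Insert 817: h=11, slot 11 occupied => index 12.
Insert 697: h=7, slot 7 empty => index 7.
Insert 341: h=11, slots 11,12 occupied => index 13.
Insert 830: h=12, slots 12,13 occupied => index 14.
Insert 483: h=1, slot 1 empty => index 1.
Insert 749: h=11, slots 11,12,13,14 occupied => index 15.
Table: [—, 483, —, —, —, —, —, 697, —, 434, 77, 562, 817, 341, 830, 749, —]

817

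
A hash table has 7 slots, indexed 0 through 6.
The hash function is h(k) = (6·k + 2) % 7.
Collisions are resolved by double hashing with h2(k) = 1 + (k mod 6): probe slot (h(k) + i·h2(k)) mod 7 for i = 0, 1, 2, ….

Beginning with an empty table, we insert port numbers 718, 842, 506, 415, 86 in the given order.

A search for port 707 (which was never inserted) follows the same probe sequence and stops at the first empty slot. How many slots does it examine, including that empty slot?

718 hashes to 5; slot 5 is free -> place at 5.
842 hashes to 0; slot 0 is free -> place at 0.
506 hashes to 0, h2=3; 0 taken -> place at 3.
415 hashes to 0, h2=2; 0 taken -> place at 2.
86 hashes to 0, h2=3; 0,3 taken -> place at 6.
Table: [842, ∅, 415, 506, ∅, 718, 86]
Lookup 707: h=2, h2=6, probe 2,1 → slot 1 empty, not found.

2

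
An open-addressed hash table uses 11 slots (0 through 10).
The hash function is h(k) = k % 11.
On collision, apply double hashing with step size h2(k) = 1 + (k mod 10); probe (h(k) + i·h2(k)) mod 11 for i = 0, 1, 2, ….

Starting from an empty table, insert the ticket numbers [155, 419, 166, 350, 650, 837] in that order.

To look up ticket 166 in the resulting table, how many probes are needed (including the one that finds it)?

2

155 hashes to 1; slot 1 is free → place at 1.
419 hashes to 1, h2=10; 1 taken → place at 0.
166 hashes to 1, h2=7; 1 taken → place at 8.
350 hashes to 9; slot 9 is free → place at 9.
650 hashes to 1, h2=1; 1 taken → place at 2.
837 hashes to 1, h2=8; 1,9 taken → place at 6.
Table: [419, 155, 650, —, —, —, 837, —, 166, 350, —]
Lookup 166: h=1, h2=7, probe 1,8 → found at 8.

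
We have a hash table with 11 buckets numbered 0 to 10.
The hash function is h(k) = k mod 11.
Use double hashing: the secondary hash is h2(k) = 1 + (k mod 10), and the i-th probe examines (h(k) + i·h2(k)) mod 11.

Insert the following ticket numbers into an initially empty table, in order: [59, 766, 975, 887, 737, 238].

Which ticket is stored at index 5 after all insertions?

59: h=4 → slot 4
766: h=7 → slot 7
975: h=7, h2=6, probe 7,2 → slot 2
887: h=7, h2=8, probe 7,4,1 → slot 1
737: h=0 → slot 0
238: h=7, h2=9, probe 7,5 → slot 5
Table: [737, 887, 975, ., 59, 238, ., 766, ., ., .]

238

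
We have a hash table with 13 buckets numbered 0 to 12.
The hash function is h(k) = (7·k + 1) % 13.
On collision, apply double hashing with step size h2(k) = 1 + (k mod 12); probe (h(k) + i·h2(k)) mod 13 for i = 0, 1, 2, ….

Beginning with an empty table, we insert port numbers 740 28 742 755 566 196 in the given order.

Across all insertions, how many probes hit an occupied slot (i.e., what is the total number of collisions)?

Insert 740: h=7, slot 7 empty => index 7.
Insert 28: h=2, slot 2 empty => index 2.
Insert 742: h=8, slot 8 empty => index 8.
Insert 755: h=8, h2=12, slots 8,7 occupied => index 6.
Insert 566: h=11, slot 11 empty => index 11.
Insert 196: h=8, h2=5, slot 8 occupied => index 0.
Table: [196, ∅, 28, ∅, ∅, ∅, 755, 740, 742, ∅, ∅, 566, ∅]

3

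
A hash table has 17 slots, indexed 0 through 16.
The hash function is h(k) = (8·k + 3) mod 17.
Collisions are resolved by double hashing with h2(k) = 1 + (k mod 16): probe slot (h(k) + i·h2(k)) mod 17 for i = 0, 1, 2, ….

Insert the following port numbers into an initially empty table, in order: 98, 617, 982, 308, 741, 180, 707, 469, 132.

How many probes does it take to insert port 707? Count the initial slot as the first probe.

3

98 hashes to 5; slot 5 is free -> place at 5.
617 hashes to 9; slot 9 is free -> place at 9.
982 hashes to 5, h2=7; 5 taken -> place at 12.
308 hashes to 2; slot 2 is free -> place at 2.
741 hashes to 15; slot 15 is free -> place at 15.
180 hashes to 15, h2=5; 15 taken -> place at 3.
707 hashes to 15, h2=4; 15,2 taken -> place at 6.
469 hashes to 15, h2=6; 15 taken -> place at 4.
132 hashes to 5, h2=5; 5 taken -> place at 10.
Table: [-, -, 308, 180, 469, 98, 707, -, -, 617, 132, -, 982, -, -, 741, -]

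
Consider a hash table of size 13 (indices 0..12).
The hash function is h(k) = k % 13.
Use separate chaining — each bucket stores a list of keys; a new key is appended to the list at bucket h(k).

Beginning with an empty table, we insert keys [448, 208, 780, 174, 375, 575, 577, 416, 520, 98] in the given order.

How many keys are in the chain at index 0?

4

Insert 448: h=6, bucket 6 empty → new chain.
Insert 208: h=0, bucket 0 empty → new chain.
Insert 780: h=0, bucket 0 nonempty → append to chain.
Insert 174: h=5, bucket 5 empty → new chain.
Insert 375: h=11, bucket 11 empty → new chain.
Insert 575: h=3, bucket 3 empty → new chain.
Insert 577: h=5, bucket 5 nonempty → append to chain.
Insert 416: h=0, bucket 0 nonempty → append to chain.
Insert 520: h=0, bucket 0 nonempty → append to chain.
Insert 98: h=7, bucket 7 empty → new chain.
Final buckets:
0: 208 -> 780 -> 416 -> 520
1: .
2: .
3: 575
4: .
5: 174 -> 577
6: 448
7: 98
8: .
9: .
10: .
11: 375
12: .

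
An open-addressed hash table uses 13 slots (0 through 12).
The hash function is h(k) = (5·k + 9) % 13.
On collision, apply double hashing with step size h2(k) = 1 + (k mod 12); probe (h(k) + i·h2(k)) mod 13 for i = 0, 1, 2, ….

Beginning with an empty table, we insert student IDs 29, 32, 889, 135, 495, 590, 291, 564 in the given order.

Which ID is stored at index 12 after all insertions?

135

29 hashes to 11; slot 11 is free => place at 11.
32 hashes to 0; slot 0 is free => place at 0.
889 hashes to 8; slot 8 is free => place at 8.
135 hashes to 8, h2=4; 8 taken => place at 12.
495 hashes to 1; slot 1 is free => place at 1.
590 hashes to 8, h2=3; 8,11,1 taken => place at 4.
291 hashes to 8, h2=4; 8,12 taken => place at 3.
564 hashes to 8, h2=1; 8 taken => place at 9.
Table: [32, 495, -, 291, 590, -, -, -, 889, 564, -, 29, 135]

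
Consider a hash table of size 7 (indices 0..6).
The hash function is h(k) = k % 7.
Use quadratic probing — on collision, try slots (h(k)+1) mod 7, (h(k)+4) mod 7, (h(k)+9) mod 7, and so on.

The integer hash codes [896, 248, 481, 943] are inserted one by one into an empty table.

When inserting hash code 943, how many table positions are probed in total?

2

Insert 896: h=0, slot 0 empty -> index 0.
Insert 248: h=3, slot 3 empty -> index 3.
Insert 481: h=5, slot 5 empty -> index 5.
Insert 943: h=5, slot 5 occupied -> index 6.
Table: [896, _, _, 248, _, 481, 943]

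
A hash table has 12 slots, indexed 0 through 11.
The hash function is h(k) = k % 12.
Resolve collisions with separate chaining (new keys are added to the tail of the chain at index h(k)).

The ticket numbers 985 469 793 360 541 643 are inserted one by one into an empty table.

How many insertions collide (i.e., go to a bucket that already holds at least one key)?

985 → bucket 1
469 → bucket 1 (collision)
793 → bucket 1 (collision)
360 → bucket 0
541 → bucket 1 (collision)
643 → bucket 7
Final buckets:
0: 360
1: 985 -> 469 -> 793 -> 541
2: .
3: .
4: .
5: .
6: .
7: 643
8: .
9: .
10: .
11: .

3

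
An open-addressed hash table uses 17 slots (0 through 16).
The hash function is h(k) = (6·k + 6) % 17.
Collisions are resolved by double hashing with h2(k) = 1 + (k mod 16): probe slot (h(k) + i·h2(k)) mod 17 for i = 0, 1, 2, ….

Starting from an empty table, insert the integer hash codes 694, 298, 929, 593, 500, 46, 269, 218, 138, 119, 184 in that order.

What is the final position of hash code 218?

694 hashes to 5; slot 5 is free -> place at 5.
298 hashes to 9; slot 9 is free -> place at 9.
929 hashes to 4; slot 4 is free -> place at 4.
593 hashes to 11; slot 11 is free -> place at 11.
500 hashes to 14; slot 14 is free -> place at 14.
46 hashes to 10; slot 10 is free -> place at 10.
269 hashes to 5, h2=14; 5 taken -> place at 2.
218 hashes to 5, h2=11; 5 taken -> place at 16.
138 hashes to 1; slot 1 is free -> place at 1.
119 hashes to 6; slot 6 is free -> place at 6.
184 hashes to 5, h2=9; 5,14,6 taken -> place at 15.
Table: [_, 138, 269, _, 929, 694, 119, _, _, 298, 46, 593, _, _, 500, 184, 218]

16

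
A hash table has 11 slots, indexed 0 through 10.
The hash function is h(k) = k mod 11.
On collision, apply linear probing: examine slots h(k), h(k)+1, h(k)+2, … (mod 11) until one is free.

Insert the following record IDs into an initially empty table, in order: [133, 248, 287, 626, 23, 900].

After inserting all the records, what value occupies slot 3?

23

133: h=1 -> slot 1
248: h=6 -> slot 6
287: h=1, probe 1,2 -> slot 2
626: h=10 -> slot 10
23: h=1, probe 1,2,3 -> slot 3
900: h=9 -> slot 9
Table: [., 133, 287, 23, ., ., 248, ., ., 900, 626]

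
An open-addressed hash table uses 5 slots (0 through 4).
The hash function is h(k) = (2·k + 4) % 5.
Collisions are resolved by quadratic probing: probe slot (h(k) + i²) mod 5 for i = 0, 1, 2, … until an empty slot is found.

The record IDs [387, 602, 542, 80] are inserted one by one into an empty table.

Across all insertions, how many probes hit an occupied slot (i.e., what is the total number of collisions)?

387 hashes to 3; slot 3 is free => place at 3.
602 hashes to 3; 3 taken => place at 4.
542 hashes to 3; 3,4 taken => place at 2.
80 hashes to 4; 4 taken => place at 0.
Table: [80, -, 542, 387, 602]

4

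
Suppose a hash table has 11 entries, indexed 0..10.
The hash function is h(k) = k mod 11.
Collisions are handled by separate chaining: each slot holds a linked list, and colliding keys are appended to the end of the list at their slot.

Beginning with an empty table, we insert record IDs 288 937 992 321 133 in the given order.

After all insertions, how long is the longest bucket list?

Insert 288: h=2, bucket 2 empty → new chain.
Insert 937: h=2, bucket 2 nonempty → append to chain.
Insert 992: h=2, bucket 2 nonempty → append to chain.
Insert 321: h=2, bucket 2 nonempty → append to chain.
Insert 133: h=1, bucket 1 empty → new chain.
Final buckets:
0: -
1: 133
2: 288 -> 937 -> 992 -> 321
3: -
4: -
5: -
6: -
7: -
8: -
9: -
10: -

4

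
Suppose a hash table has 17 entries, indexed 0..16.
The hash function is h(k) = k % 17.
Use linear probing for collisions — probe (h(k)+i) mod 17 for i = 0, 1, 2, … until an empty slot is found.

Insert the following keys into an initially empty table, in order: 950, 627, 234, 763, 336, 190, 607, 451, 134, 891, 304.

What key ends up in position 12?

950 hashes to 15; slot 15 is free → place at 15.
627 hashes to 15; 15 taken → place at 16.
234 hashes to 13; slot 13 is free → place at 13.
763 hashes to 15; 15,16 taken → place at 0.
336 hashes to 13; 13 taken → place at 14.
190 hashes to 3; slot 3 is free → place at 3.
607 hashes to 12; slot 12 is free → place at 12.
451 hashes to 9; slot 9 is free → place at 9.
134 hashes to 15; 15,16,0 taken → place at 1.
891 hashes to 7; slot 7 is free → place at 7.
304 hashes to 15; 15,16,0,1 taken → place at 2.
Table: [763, 134, 304, 190, -, -, -, 891, -, 451, -, -, 607, 234, 336, 950, 627]

607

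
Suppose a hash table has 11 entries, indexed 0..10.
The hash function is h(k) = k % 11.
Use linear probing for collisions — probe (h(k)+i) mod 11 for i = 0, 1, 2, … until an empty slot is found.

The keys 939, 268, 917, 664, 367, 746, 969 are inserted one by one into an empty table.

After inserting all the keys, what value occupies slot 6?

939 hashes to 4; slot 4 is free => place at 4.
268 hashes to 4; 4 taken => place at 5.
917 hashes to 4; 4,5 taken => place at 6.
664 hashes to 4; 4,5,6 taken => place at 7.
367 hashes to 4; 4,5,6,7 taken => place at 8.
746 hashes to 9; slot 9 is free => place at 9.
969 hashes to 1; slot 1 is free => place at 1.
Table: [., 969, ., ., 939, 268, 917, 664, 367, 746, .]

917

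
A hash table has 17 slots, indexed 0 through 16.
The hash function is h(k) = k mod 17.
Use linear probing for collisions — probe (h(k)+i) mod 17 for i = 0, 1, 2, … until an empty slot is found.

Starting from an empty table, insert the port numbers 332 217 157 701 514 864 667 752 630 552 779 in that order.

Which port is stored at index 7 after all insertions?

Insert 332: h=9, slot 9 empty → index 9.
Insert 217: h=13, slot 13 empty → index 13.
Insert 157: h=4, slot 4 empty → index 4.
Insert 701: h=4, slot 4 occupied → index 5.
Insert 514: h=4, slots 4,5 occupied → index 6.
Insert 864: h=14, slot 14 empty → index 14.
Insert 667: h=4, slots 4,5,6 occupied → index 7.
Insert 752: h=4, slots 4,5,6,7 occupied → index 8.
Insert 630: h=1, slot 1 empty → index 1.
Insert 552: h=8, slots 8,9 occupied → index 10.
Insert 779: h=14, slot 14 occupied → index 15.
Table: [_, 630, _, _, 157, 701, 514, 667, 752, 332, 552, _, _, 217, 864, 779, _]

667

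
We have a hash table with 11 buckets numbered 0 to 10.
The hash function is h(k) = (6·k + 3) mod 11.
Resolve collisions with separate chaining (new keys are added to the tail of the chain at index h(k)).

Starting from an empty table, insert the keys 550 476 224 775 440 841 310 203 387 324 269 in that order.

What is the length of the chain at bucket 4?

Insert 550: h=3, bucket 3 empty -> new chain.
Insert 476: h=10, bucket 10 empty -> new chain.
Insert 224: h=5, bucket 5 empty -> new chain.
Insert 775: h=0, bucket 0 empty -> new chain.
Insert 440: h=3, bucket 3 nonempty -> append to chain.
Insert 841: h=0, bucket 0 nonempty -> append to chain.
Insert 310: h=4, bucket 4 empty -> new chain.
Insert 203: h=0, bucket 0 nonempty -> append to chain.
Insert 387: h=4, bucket 4 nonempty -> append to chain.
Insert 324: h=0, bucket 0 nonempty -> append to chain.
Insert 269: h=0, bucket 0 nonempty -> append to chain.
Final buckets:
0: 775 -> 841 -> 203 -> 324 -> 269
1: -
2: -
3: 550 -> 440
4: 310 -> 387
5: 224
6: -
7: -
8: -
9: -
10: 476

2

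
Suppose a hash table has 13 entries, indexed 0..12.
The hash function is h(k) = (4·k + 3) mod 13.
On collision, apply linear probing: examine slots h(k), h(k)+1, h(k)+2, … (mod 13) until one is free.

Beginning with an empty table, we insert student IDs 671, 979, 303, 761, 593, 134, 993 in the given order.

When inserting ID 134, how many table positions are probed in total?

Insert 671: h=9, slot 9 empty -> index 9.
Insert 979: h=6, slot 6 empty -> index 6.
Insert 303: h=6, slot 6 occupied -> index 7.
Insert 761: h=5, slot 5 empty -> index 5.
Insert 593: h=9, slot 9 occupied -> index 10.
Insert 134: h=6, slots 6,7 occupied -> index 8.
Insert 993: h=10, slot 10 occupied -> index 11.
Table: [_, _, _, _, _, 761, 979, 303, 134, 671, 593, 993, _]

3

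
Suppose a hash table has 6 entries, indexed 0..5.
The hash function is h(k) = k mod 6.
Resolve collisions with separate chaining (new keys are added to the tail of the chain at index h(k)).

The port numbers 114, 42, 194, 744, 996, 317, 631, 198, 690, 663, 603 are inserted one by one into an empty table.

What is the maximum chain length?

6

Insert 114: h=0, bucket 0 empty → new chain.
Insert 42: h=0, bucket 0 nonempty → append to chain.
Insert 194: h=2, bucket 2 empty → new chain.
Insert 744: h=0, bucket 0 nonempty → append to chain.
Insert 996: h=0, bucket 0 nonempty → append to chain.
Insert 317: h=5, bucket 5 empty → new chain.
Insert 631: h=1, bucket 1 empty → new chain.
Insert 198: h=0, bucket 0 nonempty → append to chain.
Insert 690: h=0, bucket 0 nonempty → append to chain.
Insert 663: h=3, bucket 3 empty → new chain.
Insert 603: h=3, bucket 3 nonempty → append to chain.
Final buckets:
0: 114 -> 42 -> 744 -> 996 -> 198 -> 690
1: 631
2: 194
3: 663 -> 603
4: _
5: 317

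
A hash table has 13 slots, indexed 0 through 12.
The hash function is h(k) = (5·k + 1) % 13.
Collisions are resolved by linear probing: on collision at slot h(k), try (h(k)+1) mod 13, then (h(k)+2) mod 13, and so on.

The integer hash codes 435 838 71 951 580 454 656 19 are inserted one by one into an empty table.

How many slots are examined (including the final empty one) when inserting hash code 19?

Insert 435: h=5, slot 5 empty → index 5.
Insert 838: h=5, slot 5 occupied → index 6.
Insert 71: h=5, slots 5,6 occupied → index 7.
Insert 951: h=11, slot 11 empty → index 11.
Insert 580: h=2, slot 2 empty → index 2.
Insert 454: h=9, slot 9 empty → index 9.
Insert 656: h=5, slots 5,6,7 occupied → index 8.
Insert 19: h=5, slots 5,6,7,8,9 occupied → index 10.
Table: [_, _, 580, _, _, 435, 838, 71, 656, 454, 19, 951, _]

6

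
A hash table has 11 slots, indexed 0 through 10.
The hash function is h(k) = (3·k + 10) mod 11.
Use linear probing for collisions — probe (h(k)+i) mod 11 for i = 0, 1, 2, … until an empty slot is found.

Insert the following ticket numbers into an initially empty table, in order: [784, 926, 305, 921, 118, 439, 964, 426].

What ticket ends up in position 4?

784: h=8 → slot 8
926: h=5 → slot 5
305: h=1 → slot 1
921: h=1, probe 1,2 → slot 2
118: h=1, probe 1,2,3 → slot 3
439: h=7 → slot 7
964: h=9 → slot 9
426: h=1, probe 1,2,3,4 → slot 4
Table: [∅, 305, 921, 118, 426, 926, ∅, 439, 784, 964, ∅]

426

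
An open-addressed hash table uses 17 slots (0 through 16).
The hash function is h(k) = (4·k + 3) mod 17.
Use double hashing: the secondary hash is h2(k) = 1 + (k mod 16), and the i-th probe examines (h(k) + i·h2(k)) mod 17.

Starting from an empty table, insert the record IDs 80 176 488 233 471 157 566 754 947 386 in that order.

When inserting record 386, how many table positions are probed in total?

Insert 80: h=0, slot 0 empty -> index 0.
Insert 176: h=10, slot 10 empty -> index 10.
Insert 488: h=0, h2=9, slot 0 occupied -> index 9.
Insert 233: h=0, h2=10, slots 0,10 occupied -> index 3.
Insert 471: h=0, h2=8, slot 0 occupied -> index 8.
Insert 157: h=2, slot 2 empty -> index 2.
Insert 566: h=6, slot 6 empty -> index 6.
Insert 754: h=10, h2=3, slot 10 occupied -> index 13.
Insert 947: h=0, h2=4, slot 0 occupied -> index 4.
Insert 386: h=0, h2=3, slots 0,3,6,9 occupied -> index 12.
Table: [80, ∅, 157, 233, 947, ∅, 566, ∅, 471, 488, 176, ∅, 386, 754, ∅, ∅, ∅]

5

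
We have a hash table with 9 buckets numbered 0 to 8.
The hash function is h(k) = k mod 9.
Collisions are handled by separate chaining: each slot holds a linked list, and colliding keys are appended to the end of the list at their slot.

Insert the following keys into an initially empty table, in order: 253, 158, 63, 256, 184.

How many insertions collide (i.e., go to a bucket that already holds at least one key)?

1

Insert 253: h=1, bucket 1 empty -> new chain.
Insert 158: h=5, bucket 5 empty -> new chain.
Insert 63: h=0, bucket 0 empty -> new chain.
Insert 256: h=4, bucket 4 empty -> new chain.
Insert 184: h=4, bucket 4 nonempty -> append to chain.
Final buckets:
0: 63
1: 253
2: —
3: —
4: 256 -> 184
5: 158
6: —
7: —
8: —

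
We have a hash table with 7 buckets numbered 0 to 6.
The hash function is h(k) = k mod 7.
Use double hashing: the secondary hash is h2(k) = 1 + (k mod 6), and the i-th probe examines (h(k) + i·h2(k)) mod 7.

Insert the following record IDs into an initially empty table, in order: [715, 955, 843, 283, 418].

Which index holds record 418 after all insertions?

Insert 715: h=1, slot 1 empty -> index 1.
Insert 955: h=3, slot 3 empty -> index 3.
Insert 843: h=3, h2=4, slot 3 occupied -> index 0.
Insert 283: h=3, h2=2, slot 3 occupied -> index 5.
Insert 418: h=5, h2=5, slots 5,3,1 occupied -> index 6.
Table: [843, 715, _, 955, _, 283, 418]

6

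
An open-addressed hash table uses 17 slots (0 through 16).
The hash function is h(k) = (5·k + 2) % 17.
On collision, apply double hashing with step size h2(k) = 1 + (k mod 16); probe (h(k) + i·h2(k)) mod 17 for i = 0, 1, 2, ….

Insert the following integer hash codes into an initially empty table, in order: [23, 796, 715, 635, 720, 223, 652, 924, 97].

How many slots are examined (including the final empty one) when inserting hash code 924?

4

23: h=15 → slot 15
796: h=4 → slot 4
715: h=7 → slot 7
635: h=15, h2=12, probe 15,10 → slot 10
720: h=15, h2=1, probe 15,16 → slot 16
223: h=12 → slot 12
652: h=15, h2=13, probe 15,11 → slot 11
924: h=15, h2=13, probe 15,11,7,3 → slot 3
97: h=11, h2=2, probe 11,13 → slot 13
Table: [∅, ∅, ∅, 924, 796, ∅, ∅, 715, ∅, ∅, 635, 652, 223, 97, ∅, 23, 720]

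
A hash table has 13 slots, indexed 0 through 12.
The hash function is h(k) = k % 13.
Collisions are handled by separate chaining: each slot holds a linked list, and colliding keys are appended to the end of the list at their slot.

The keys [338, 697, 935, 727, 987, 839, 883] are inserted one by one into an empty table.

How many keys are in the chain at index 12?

Insert 338: h=0, bucket 0 empty -> new chain.
Insert 697: h=8, bucket 8 empty -> new chain.
Insert 935: h=12, bucket 12 empty -> new chain.
Insert 727: h=12, bucket 12 nonempty -> append to chain.
Insert 987: h=12, bucket 12 nonempty -> append to chain.
Insert 839: h=7, bucket 7 empty -> new chain.
Insert 883: h=12, bucket 12 nonempty -> append to chain.
Final buckets:
0: 338
1: —
2: —
3: —
4: —
5: —
6: —
7: 839
8: 697
9: —
10: —
11: —
12: 935 -> 727 -> 987 -> 883

4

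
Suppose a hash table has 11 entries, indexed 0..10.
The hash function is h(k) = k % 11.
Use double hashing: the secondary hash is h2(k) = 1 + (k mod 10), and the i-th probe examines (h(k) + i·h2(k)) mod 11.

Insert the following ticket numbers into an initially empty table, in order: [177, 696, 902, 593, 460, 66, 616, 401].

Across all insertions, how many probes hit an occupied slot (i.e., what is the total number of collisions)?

Insert 177: h=1, slot 1 empty => index 1.
Insert 696: h=3, slot 3 empty => index 3.
Insert 902: h=0, slot 0 empty => index 0.
Insert 593: h=10, slot 10 empty => index 10.
Insert 460: h=9, slot 9 empty => index 9.
Insert 66: h=0, h2=7, slot 0 occupied => index 7.
Insert 616: h=0, h2=7, slots 0,7,3,10 occupied => index 6.
Insert 401: h=5, slot 5 empty => index 5.
Table: [902, 177, ∅, 696, ∅, 401, 616, 66, ∅, 460, 593]

5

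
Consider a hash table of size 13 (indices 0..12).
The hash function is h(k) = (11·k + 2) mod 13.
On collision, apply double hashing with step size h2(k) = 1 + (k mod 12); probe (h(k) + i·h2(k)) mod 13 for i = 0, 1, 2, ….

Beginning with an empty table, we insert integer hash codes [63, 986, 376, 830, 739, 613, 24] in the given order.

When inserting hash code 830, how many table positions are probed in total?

3

Insert 63: h=6, slot 6 empty → index 6.
Insert 986: h=6, h2=3, slot 6 occupied → index 9.
Insert 376: h=4, slot 4 empty → index 4.
Insert 830: h=6, h2=3, slots 6,9 occupied → index 12.
Insert 739: h=6, h2=8, slot 6 occupied → index 1.
Insert 613: h=11, slot 11 empty → index 11.
Insert 24: h=6, h2=1, slot 6 occupied → index 7.
Table: [-, 739, -, -, 376, -, 63, 24, -, 986, -, 613, 830]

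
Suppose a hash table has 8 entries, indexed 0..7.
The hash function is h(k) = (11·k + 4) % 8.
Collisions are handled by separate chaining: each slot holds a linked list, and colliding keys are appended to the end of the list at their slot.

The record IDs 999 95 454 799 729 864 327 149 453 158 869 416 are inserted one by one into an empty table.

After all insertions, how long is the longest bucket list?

4

Insert 999: h=1, bucket 1 empty → new chain.
Insert 95: h=1, bucket 1 nonempty → append to chain.
Insert 454: h=6, bucket 6 empty → new chain.
Insert 799: h=1, bucket 1 nonempty → append to chain.
Insert 729: h=7, bucket 7 empty → new chain.
Insert 864: h=4, bucket 4 empty → new chain.
Insert 327: h=1, bucket 1 nonempty → append to chain.
Insert 149: h=3, bucket 3 empty → new chain.
Insert 453: h=3, bucket 3 nonempty → append to chain.
Insert 158: h=6, bucket 6 nonempty → append to chain.
Insert 869: h=3, bucket 3 nonempty → append to chain.
Insert 416: h=4, bucket 4 nonempty → append to chain.
Final buckets:
0: ∅
1: 999 -> 95 -> 799 -> 327
2: ∅
3: 149 -> 453 -> 869
4: 864 -> 416
5: ∅
6: 454 -> 158
7: 729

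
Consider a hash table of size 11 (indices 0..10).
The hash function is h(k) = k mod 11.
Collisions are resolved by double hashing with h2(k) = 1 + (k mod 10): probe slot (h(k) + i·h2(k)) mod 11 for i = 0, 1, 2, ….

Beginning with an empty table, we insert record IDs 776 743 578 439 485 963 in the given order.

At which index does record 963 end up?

3

Insert 776: h=6, slot 6 empty -> index 6.
Insert 743: h=6, h2=4, slot 6 occupied -> index 10.
Insert 578: h=6, h2=9, slot 6 occupied -> index 4.
Insert 439: h=10, h2=10, slot 10 occupied -> index 9.
Insert 485: h=1, slot 1 empty -> index 1.
Insert 963: h=6, h2=4, slots 6,10 occupied -> index 3.
Table: [—, 485, —, 963, 578, —, 776, —, —, 439, 743]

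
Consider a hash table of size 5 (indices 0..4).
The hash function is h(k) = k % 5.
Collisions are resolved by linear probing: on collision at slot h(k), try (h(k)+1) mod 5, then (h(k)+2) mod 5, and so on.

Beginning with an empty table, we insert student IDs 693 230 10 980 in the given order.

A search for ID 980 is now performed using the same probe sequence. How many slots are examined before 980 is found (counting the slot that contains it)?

693: h=3 → slot 3
230: h=0 → slot 0
10: h=0, probe 0,1 → slot 1
980: h=0, probe 0,1,2 → slot 2
Table: [230, 10, 980, 693, —]
Lookup 980: h=0, probe 0,1,2 → found at 2.

3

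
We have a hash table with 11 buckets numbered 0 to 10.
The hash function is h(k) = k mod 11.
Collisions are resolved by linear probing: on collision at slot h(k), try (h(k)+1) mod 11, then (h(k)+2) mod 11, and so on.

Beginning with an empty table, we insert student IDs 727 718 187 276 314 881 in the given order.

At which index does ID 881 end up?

4

727 hashes to 1; slot 1 is free => place at 1.
718 hashes to 3; slot 3 is free => place at 3.
187 hashes to 0; slot 0 is free => place at 0.
276 hashes to 1; 1 taken => place at 2.
314 hashes to 6; slot 6 is free => place at 6.
881 hashes to 1; 1,2,3 taken => place at 4.
Table: [187, 727, 276, 718, 881, _, 314, _, _, _, _]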